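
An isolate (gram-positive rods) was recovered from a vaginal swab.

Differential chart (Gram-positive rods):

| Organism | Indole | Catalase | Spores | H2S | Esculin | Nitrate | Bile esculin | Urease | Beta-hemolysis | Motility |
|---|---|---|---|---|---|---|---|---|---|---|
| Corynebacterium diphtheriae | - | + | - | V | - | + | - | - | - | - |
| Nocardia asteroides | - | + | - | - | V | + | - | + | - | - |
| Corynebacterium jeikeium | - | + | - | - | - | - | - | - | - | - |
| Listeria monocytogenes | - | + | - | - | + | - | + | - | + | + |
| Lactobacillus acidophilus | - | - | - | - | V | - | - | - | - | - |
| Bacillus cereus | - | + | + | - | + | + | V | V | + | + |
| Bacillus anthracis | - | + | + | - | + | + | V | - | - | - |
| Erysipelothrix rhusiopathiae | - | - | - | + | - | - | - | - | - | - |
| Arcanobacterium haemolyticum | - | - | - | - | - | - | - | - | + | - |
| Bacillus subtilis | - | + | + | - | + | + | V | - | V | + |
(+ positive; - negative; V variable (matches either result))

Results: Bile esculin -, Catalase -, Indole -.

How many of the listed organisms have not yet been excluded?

3

Catalase -: excludes 7 organisms — 3 left.
Indole -: all 3 remaining candidates are consistent.
Bile esculin -: all 3 remaining candidates are consistent.
Still consistent: Arcanobacterium haemolyticum, Erysipelothrix rhusiopathiae, Lactobacillus acidophilus.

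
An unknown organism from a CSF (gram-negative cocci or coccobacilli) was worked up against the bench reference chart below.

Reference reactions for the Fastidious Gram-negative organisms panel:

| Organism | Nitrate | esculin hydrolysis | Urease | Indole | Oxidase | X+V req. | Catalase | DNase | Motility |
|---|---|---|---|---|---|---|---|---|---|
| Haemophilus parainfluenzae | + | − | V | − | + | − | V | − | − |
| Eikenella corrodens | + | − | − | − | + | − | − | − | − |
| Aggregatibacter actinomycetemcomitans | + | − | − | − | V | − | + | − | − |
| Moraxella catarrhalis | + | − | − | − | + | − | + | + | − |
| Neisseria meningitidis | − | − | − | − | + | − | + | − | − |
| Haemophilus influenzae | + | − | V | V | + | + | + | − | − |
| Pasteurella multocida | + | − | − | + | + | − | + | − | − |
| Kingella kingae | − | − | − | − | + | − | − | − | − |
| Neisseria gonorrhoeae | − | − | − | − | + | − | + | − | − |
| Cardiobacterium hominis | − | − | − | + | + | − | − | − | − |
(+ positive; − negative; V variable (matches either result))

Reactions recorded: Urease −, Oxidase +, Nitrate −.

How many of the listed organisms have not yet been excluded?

Nitrate −: excludes 6 organisms — 4 left.
Urease −: all 4 remaining candidates are consistent.
Oxidase +: all 4 remaining candidates are consistent.
Still consistent: Cardiobacterium hominis, Kingella kingae, Neisseria gonorrhoeae, Neisseria meningitidis.

4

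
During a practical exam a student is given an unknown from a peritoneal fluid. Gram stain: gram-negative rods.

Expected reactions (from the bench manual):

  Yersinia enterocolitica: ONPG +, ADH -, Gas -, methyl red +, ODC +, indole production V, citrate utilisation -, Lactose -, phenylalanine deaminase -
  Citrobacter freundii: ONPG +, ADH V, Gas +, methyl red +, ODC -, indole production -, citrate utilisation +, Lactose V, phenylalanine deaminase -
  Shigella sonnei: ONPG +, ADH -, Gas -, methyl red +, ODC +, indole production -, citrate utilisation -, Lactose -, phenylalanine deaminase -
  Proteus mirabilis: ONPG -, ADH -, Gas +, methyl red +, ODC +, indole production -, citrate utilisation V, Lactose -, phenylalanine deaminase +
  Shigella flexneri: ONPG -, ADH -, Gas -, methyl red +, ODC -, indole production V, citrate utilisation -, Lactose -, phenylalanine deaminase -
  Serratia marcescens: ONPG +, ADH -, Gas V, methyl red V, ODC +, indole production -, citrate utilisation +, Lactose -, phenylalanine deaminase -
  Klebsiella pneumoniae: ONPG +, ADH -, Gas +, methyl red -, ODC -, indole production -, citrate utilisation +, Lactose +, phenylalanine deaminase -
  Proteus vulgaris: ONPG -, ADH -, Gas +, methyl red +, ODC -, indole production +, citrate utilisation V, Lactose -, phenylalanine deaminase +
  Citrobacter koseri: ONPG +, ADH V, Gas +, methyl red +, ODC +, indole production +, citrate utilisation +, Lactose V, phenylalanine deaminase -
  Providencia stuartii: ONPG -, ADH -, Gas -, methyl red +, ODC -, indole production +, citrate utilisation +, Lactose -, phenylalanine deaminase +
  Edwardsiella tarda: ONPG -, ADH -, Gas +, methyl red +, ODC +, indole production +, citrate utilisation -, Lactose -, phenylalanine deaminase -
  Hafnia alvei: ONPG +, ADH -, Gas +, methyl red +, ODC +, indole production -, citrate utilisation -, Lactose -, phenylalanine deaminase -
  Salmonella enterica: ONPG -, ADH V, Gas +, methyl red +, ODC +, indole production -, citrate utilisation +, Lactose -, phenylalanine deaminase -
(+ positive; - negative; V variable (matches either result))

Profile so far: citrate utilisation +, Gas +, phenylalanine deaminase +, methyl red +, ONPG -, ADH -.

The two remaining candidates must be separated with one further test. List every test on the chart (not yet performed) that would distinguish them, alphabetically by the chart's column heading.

indole production, ODC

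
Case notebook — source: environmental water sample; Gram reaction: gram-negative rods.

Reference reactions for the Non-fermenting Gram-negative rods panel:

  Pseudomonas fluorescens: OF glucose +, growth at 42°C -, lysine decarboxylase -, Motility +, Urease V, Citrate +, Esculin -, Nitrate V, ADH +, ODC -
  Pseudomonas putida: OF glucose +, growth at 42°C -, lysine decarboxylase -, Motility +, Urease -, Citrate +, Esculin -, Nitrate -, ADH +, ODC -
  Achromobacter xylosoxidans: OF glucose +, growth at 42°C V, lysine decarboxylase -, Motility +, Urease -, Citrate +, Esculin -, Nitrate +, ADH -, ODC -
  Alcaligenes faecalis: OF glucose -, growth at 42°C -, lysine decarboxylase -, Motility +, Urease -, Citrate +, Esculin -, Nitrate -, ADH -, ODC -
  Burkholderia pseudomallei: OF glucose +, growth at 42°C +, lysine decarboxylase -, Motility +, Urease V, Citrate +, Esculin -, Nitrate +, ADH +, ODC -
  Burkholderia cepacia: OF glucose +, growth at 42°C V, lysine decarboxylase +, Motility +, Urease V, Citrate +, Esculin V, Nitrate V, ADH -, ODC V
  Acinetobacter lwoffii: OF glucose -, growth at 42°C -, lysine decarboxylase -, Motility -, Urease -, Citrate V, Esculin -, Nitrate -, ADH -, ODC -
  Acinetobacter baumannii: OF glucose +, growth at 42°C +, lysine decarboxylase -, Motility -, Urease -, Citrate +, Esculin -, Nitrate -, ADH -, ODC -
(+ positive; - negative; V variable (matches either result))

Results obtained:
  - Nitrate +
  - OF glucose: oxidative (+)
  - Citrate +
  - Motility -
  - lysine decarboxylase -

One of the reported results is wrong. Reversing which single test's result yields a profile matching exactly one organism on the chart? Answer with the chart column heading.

Nitrate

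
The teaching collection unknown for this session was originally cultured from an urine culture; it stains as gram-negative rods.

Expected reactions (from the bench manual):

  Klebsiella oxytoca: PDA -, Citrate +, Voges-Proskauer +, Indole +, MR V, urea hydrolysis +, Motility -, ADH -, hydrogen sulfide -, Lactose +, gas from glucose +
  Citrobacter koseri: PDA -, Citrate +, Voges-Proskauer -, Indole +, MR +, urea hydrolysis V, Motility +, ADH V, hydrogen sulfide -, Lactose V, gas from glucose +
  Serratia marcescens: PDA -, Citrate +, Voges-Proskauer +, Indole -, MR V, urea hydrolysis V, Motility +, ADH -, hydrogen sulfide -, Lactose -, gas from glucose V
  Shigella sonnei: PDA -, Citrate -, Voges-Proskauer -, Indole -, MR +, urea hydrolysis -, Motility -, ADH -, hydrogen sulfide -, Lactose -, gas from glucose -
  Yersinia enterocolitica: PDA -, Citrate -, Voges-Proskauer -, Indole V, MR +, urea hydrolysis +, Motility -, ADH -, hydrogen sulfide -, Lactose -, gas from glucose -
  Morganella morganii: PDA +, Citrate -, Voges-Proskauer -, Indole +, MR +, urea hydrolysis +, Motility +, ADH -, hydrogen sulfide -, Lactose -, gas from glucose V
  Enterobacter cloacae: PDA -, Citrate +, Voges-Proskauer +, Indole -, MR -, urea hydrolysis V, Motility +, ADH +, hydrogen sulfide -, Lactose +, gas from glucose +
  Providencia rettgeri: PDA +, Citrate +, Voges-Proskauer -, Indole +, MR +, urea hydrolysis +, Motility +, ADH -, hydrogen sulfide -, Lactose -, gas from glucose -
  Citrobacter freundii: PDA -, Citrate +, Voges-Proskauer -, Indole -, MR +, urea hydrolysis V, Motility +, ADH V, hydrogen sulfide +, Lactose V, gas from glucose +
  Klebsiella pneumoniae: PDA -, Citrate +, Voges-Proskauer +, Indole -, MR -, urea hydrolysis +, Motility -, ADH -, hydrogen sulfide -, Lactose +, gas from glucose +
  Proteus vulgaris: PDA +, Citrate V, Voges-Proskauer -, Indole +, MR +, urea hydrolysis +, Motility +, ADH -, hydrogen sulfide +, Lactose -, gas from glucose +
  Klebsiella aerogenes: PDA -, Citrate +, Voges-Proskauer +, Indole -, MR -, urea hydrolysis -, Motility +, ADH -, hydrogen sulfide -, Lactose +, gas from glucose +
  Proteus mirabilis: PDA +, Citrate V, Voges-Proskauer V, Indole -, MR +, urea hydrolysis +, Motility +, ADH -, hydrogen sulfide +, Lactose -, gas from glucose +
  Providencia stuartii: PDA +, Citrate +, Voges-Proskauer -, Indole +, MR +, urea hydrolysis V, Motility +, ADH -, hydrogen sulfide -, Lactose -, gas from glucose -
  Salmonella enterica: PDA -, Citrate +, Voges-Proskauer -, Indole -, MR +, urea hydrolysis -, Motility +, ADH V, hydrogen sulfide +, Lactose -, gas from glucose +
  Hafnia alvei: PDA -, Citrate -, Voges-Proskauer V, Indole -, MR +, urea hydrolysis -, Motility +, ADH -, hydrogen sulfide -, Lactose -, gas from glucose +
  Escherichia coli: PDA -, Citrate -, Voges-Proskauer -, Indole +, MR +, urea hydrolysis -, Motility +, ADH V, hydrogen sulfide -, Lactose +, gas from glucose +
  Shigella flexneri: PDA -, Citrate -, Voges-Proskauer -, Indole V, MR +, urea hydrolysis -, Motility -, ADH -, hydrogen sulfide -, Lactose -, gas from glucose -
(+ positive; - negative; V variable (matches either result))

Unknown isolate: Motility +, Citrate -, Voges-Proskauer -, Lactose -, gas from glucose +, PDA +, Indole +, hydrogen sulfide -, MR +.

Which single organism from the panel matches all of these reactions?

Morganella morganii

Citrate -: excludes 10 organisms — 8 left.
Motility +: excludes Shigella sonnei, Yersinia enterocolitica, Shigella flexneri — 5 left.
gas from glucose +: all 5 remaining candidates are consistent.
PDA +: excludes Hafnia alvei, Escherichia coli — 3 left.
MR +: all 3 remaining candidates are consistent.
Voges-Proskauer -: all 3 remaining candidates are consistent.
Indole +: excludes Proteus mirabilis — 2 left.
Lactose -: all 2 remaining candidates are consistent.
hydrogen sulfide -: excludes Proteus vulgaris — 1 left.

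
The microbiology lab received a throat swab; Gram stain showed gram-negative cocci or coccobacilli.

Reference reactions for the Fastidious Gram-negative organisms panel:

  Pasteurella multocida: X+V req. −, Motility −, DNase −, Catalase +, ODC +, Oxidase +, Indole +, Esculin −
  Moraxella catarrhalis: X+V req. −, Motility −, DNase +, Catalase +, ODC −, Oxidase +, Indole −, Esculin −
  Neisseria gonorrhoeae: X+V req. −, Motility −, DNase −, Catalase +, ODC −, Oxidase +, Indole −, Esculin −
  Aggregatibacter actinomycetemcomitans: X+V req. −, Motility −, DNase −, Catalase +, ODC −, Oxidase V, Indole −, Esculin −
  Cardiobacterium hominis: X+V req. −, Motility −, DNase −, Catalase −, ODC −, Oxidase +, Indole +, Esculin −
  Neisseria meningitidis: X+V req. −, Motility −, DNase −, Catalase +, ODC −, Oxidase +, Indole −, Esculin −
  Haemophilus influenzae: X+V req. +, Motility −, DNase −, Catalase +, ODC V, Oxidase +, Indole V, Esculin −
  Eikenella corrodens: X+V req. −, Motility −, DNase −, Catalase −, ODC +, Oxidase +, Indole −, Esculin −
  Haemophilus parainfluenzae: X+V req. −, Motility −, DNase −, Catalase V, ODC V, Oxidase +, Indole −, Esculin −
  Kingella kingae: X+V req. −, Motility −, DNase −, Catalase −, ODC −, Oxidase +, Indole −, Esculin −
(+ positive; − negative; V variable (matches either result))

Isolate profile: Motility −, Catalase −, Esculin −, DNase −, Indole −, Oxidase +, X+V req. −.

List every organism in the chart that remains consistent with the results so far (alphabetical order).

Esculin −: all 10 remaining candidates are consistent.
DNase −: excludes Moraxella catarrhalis — 9 left.
X+V req. −: excludes Haemophilus influenzae — 8 left.
Motility −: all 8 remaining candidates are consistent.
Oxidase +: all 8 remaining candidates are consistent.
Catalase −: excludes Pasteurella multocida, Neisseria gonorrhoeae, Aggregatibacter actinomycetemcomitans, Neisseria meningitidis — 4 left.
Indole −: excludes Cardiobacterium hominis — 3 left.

Eikenella corrodens, Haemophilus parainfluenzae, Kingella kingae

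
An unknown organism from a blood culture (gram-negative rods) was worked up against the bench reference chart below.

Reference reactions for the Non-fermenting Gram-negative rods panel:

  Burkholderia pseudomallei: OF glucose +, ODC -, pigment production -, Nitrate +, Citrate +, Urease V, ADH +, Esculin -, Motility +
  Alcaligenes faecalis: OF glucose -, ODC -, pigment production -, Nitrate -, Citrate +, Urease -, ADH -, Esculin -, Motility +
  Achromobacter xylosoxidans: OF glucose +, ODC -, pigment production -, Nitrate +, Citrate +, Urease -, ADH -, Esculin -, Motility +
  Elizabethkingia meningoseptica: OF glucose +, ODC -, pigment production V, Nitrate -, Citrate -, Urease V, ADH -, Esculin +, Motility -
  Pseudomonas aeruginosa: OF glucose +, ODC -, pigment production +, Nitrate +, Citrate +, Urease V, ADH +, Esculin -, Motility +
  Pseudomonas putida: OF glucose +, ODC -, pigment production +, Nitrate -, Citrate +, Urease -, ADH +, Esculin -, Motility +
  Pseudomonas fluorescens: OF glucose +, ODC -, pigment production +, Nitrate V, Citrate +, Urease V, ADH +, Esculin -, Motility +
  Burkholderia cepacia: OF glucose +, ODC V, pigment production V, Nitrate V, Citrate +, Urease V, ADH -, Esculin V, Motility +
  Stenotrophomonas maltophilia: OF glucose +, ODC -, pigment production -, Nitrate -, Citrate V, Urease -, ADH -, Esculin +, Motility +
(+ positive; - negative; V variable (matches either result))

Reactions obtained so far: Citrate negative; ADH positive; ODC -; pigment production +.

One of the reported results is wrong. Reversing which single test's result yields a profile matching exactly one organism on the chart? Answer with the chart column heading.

As reported, no row in the chart matches all 4 reactions.
Reversing ODC → still no organism matches.
Reversing Citrate → 3 organisms match (not unique).
Reversing pigment production → still no organism matches.
Reversing ADH (to -) → unique match: Elizabethkingia meningoseptica.

ADH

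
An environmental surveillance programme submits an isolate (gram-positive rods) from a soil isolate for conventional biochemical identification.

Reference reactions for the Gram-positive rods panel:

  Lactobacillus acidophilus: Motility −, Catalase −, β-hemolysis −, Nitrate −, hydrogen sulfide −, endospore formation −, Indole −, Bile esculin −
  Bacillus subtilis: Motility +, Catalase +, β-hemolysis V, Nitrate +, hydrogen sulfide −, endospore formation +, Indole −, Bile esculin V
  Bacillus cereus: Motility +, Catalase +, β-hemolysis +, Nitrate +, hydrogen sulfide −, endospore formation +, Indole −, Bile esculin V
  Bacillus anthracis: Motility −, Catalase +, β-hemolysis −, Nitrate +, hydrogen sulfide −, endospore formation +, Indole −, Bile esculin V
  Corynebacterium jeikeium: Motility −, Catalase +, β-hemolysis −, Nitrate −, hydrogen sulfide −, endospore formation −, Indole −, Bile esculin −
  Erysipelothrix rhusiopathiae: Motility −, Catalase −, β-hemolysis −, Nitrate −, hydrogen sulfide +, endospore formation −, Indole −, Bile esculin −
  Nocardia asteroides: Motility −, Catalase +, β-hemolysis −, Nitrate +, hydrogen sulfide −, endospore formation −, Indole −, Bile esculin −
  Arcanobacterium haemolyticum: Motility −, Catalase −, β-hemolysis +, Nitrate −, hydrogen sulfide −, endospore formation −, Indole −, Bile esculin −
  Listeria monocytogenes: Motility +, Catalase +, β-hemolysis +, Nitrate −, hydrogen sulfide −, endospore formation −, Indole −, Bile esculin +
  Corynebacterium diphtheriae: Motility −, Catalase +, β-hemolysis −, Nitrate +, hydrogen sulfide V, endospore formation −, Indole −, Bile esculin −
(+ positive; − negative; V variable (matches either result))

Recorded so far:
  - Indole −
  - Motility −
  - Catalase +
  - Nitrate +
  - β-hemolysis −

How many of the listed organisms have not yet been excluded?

3

Indole −: all 10 remaining candidates are consistent.
Motility −: excludes Bacillus subtilis, Bacillus cereus, Listeria monocytogenes — 7 left.
Catalase +: excludes Lactobacillus acidophilus, Erysipelothrix rhusiopathiae, Arcanobacterium haemolyticum — 4 left.
β-hemolysis −: all 4 remaining candidates are consistent.
Nitrate +: excludes Corynebacterium jeikeium — 3 left.
Still consistent: Bacillus anthracis, Corynebacterium diphtheriae, Nocardia asteroides.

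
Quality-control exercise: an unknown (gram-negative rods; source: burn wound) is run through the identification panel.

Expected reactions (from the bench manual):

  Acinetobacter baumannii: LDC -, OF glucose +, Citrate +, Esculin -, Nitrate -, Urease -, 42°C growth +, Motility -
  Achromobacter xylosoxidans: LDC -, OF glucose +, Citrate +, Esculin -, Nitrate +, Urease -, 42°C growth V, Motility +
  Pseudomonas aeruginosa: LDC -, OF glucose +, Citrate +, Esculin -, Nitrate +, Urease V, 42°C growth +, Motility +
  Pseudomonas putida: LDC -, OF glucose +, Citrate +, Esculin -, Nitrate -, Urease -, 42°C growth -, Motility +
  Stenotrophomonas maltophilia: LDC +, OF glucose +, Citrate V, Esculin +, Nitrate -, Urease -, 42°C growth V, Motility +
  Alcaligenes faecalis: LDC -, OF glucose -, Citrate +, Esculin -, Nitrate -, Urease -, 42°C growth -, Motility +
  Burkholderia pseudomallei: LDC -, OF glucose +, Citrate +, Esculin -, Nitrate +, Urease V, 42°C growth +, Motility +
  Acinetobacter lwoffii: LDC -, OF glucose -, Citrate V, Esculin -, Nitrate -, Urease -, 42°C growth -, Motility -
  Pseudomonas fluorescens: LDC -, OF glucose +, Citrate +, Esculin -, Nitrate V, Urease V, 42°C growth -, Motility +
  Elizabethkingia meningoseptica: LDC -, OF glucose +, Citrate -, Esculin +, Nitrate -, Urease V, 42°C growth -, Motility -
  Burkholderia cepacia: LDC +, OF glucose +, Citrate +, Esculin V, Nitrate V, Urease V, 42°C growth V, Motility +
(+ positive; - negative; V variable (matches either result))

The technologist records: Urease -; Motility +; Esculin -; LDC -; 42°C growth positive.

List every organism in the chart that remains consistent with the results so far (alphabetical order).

Urease -: all 11 remaining candidates are consistent.
LDC -: excludes Stenotrophomonas maltophilia, Burkholderia cepacia — 9 left.
Esculin -: excludes Elizabethkingia meningoseptica — 8 left.
Motility +: excludes Acinetobacter baumannii, Acinetobacter lwoffii — 6 left.
42°C growth +: excludes Pseudomonas putida, Alcaligenes faecalis, Pseudomonas fluorescens — 3 left.

Achromobacter xylosoxidans, Burkholderia pseudomallei, Pseudomonas aeruginosa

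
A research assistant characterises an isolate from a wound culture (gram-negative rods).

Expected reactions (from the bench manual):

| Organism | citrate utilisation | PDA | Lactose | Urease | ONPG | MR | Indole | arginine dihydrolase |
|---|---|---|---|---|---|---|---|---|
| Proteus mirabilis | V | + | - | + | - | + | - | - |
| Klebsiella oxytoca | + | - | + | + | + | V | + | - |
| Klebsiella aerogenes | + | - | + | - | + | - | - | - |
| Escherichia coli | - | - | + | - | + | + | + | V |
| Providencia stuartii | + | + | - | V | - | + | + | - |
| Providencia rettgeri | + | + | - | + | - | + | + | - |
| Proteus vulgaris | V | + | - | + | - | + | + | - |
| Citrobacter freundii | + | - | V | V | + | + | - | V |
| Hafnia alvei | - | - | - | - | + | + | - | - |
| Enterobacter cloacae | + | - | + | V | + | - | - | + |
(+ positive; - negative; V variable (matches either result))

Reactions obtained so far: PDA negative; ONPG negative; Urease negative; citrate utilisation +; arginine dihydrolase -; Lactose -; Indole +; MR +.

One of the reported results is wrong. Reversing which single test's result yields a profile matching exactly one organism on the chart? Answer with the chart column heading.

PDA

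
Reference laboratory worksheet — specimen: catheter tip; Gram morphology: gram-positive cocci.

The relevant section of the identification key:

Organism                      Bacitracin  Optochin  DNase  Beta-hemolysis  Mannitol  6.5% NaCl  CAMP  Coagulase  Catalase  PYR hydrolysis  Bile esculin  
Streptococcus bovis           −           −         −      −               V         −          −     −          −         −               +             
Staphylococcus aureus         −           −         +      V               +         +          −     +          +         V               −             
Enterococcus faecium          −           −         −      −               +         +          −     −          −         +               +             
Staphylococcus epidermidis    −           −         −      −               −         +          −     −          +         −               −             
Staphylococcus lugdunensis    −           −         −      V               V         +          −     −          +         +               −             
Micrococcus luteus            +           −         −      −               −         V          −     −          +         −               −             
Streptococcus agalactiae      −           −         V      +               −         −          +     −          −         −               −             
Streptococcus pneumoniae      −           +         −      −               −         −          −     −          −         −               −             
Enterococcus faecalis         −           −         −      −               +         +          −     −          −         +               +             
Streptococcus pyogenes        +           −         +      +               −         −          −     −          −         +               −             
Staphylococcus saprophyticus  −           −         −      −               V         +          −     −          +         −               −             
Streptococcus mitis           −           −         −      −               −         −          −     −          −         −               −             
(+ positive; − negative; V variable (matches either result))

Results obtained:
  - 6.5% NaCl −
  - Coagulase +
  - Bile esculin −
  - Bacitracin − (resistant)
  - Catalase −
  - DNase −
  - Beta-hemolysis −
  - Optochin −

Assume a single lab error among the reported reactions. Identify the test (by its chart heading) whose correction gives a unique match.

As reported, no row in the chart matches all 8 reactions.
Reversing DNase → still no organism matches.
Reversing Optochin → still no organism matches.
Reversing Bacitracin → still no organism matches.
Reversing Coagulase (to −) → unique match: Streptococcus mitis.
Reversing Bile esculin → still no organism matches.
Reversing Catalase → still no organism matches.
Reversing Beta-hemolysis → still no organism matches.
Reversing 6.5% NaCl → still no organism matches.

Coagulase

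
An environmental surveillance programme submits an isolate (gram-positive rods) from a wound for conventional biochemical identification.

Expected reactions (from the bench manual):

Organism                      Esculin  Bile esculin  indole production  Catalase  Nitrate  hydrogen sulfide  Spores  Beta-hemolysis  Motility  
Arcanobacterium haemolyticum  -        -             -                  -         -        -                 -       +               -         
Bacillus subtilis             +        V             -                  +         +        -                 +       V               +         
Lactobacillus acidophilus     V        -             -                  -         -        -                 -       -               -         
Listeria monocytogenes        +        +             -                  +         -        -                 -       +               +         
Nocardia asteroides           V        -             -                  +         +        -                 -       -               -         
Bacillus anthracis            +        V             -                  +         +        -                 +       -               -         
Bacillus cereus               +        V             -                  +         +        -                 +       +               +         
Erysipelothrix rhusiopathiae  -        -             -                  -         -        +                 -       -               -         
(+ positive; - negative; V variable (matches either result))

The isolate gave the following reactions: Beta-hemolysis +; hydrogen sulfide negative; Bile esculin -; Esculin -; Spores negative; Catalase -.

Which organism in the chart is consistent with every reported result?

Arcanobacterium haemolyticum

Catalase -: excludes 5 organisms — 3 left.
Esculin -: all 3 remaining candidates are consistent.
hydrogen sulfide -: excludes Erysipelothrix rhusiopathiae — 2 left.
Beta-hemolysis +: excludes Lactobacillus acidophilus — 1 left.
Spores -: the one remaining candidate is consistent.
Bile esculin -: the one remaining candidate is consistent.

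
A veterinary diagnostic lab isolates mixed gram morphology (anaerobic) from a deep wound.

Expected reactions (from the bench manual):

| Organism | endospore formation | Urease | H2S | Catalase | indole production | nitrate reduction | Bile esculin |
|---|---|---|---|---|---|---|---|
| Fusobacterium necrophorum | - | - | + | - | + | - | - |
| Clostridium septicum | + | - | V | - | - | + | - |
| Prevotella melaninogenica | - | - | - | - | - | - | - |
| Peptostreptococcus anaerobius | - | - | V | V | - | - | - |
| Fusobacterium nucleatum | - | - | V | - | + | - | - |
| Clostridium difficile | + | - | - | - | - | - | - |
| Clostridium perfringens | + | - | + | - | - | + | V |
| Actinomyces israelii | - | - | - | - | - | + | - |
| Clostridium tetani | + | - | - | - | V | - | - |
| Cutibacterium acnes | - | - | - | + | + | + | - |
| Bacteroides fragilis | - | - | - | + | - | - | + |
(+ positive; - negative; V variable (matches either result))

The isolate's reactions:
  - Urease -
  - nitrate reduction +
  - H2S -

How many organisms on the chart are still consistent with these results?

3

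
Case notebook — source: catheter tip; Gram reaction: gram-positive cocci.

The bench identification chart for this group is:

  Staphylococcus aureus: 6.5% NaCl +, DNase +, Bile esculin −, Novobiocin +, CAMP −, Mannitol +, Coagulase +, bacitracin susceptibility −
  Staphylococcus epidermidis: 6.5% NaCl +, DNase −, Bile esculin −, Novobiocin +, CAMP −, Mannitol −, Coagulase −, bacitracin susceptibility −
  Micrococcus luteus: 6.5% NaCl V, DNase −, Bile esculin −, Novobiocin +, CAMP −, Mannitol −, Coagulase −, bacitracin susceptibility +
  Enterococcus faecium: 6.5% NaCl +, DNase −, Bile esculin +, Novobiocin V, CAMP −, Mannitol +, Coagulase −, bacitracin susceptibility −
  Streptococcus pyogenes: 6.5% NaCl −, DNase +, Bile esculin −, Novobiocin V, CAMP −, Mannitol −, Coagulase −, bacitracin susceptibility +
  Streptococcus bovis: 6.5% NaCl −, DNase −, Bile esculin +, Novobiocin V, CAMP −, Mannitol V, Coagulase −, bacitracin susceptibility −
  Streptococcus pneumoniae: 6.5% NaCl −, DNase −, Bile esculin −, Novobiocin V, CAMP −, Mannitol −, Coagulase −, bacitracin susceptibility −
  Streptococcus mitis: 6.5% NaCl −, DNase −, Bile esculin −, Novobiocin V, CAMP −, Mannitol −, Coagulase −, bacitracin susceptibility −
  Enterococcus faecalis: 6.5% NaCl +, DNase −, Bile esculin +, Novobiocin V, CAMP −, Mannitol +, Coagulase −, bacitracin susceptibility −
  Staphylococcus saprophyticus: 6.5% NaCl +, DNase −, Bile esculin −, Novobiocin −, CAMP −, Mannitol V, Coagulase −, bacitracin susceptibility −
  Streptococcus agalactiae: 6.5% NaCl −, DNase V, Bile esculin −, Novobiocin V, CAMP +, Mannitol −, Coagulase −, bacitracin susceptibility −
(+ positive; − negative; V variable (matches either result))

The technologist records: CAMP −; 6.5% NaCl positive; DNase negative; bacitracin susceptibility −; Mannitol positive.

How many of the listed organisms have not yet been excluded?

Mannitol +: excludes 6 organisms — 5 left.
DNase −: excludes Staphylococcus aureus — 4 left.
bacitracin susceptibility −: all 4 remaining candidates are consistent.
CAMP −: all 4 remaining candidates are consistent.
6.5% NaCl +: excludes Streptococcus bovis — 3 left.
Still consistent: Enterococcus faecalis, Enterococcus faecium, Staphylococcus saprophyticus.

3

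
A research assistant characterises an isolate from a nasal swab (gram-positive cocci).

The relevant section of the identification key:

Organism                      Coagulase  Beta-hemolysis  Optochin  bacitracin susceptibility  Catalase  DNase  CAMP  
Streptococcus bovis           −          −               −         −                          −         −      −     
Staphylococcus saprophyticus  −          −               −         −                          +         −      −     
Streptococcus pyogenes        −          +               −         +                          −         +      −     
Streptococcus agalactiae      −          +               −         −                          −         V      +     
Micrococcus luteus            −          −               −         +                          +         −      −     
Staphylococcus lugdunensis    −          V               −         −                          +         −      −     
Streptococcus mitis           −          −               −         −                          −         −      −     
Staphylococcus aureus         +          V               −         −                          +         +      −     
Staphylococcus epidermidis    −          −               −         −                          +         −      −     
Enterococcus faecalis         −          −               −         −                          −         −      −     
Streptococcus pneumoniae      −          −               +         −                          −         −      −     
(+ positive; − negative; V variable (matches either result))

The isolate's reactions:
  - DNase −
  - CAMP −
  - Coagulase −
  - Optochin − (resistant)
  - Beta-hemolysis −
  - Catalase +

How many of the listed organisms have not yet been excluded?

4

Beta-hemolysis −: excludes Streptococcus pyogenes, Streptococcus agalactiae — 9 left.
CAMP −: all 9 remaining candidates are consistent.
DNase −: excludes Staphylococcus aureus — 8 left.
Coagulase −: all 8 remaining candidates are consistent.
Catalase +: excludes Streptococcus bovis, Streptococcus mitis, Enterococcus faecalis, Streptococcus pneumoniae — 4 left.
Optochin −: all 4 remaining candidates are consistent.
Still consistent: Micrococcus luteus, Staphylococcus epidermidis, Staphylococcus lugdunensis, Staphylococcus saprophyticus.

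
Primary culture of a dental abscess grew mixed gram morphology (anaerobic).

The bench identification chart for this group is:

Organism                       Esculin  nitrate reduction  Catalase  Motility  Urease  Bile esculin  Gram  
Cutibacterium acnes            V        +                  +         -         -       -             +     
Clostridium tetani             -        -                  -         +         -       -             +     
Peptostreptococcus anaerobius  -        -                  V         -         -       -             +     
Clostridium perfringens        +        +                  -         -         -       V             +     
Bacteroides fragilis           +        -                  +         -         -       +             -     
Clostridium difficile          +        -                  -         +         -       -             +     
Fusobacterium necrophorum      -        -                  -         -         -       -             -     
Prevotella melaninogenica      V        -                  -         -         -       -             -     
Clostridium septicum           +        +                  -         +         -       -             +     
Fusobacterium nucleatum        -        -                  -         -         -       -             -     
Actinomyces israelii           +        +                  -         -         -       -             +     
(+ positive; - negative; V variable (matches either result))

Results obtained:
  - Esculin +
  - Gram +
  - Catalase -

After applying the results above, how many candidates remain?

Esculin +: excludes Clostridium tetani, Peptostreptococcus anaerobius, Fusobacterium necrophorum, Fusobacterium nucleatum — 7 left.
Catalase -: excludes Cutibacterium acnes, Bacteroides fragilis — 5 left.
Gram +: excludes Prevotella melaninogenica — 4 left.
Still consistent: Actinomyces israelii, Clostridium difficile, Clostridium perfringens, Clostridium septicum.

4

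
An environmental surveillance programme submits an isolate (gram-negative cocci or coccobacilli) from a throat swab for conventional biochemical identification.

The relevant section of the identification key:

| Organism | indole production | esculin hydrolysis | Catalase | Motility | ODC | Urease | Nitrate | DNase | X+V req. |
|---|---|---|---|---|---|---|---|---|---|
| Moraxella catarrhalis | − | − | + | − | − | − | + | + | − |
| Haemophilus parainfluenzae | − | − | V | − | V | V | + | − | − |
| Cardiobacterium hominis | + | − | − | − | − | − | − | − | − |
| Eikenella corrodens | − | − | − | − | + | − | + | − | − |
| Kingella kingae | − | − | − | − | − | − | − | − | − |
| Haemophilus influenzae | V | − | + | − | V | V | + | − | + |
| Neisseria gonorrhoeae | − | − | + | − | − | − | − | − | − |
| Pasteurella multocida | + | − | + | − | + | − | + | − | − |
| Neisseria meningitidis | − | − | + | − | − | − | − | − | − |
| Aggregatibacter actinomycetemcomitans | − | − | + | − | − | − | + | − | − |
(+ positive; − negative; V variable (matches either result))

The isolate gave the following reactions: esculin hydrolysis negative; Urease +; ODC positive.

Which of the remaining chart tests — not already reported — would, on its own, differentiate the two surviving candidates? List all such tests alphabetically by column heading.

Urease +: excludes 8 organisms — 2 left.
esculin hydrolysis −: all 2 remaining candidates are consistent.
ODC +: all 2 remaining candidates are consistent.
Two candidates remain: Haemophilus influenzae and Haemophilus parainfluenzae.
  indole production: V vs − — variable for at least one, does not separate.
  Catalase: + vs V — variable for at least one, does not separate.
  Motility: − vs − — same for both, does not separate.
  Nitrate: + vs + — same for both, does not separate.
  DNase: − vs − — same for both, does not separate.
  X+V req.: Haemophilus influenzae +, Haemophilus parainfluenzae − — discriminates.

X+V req.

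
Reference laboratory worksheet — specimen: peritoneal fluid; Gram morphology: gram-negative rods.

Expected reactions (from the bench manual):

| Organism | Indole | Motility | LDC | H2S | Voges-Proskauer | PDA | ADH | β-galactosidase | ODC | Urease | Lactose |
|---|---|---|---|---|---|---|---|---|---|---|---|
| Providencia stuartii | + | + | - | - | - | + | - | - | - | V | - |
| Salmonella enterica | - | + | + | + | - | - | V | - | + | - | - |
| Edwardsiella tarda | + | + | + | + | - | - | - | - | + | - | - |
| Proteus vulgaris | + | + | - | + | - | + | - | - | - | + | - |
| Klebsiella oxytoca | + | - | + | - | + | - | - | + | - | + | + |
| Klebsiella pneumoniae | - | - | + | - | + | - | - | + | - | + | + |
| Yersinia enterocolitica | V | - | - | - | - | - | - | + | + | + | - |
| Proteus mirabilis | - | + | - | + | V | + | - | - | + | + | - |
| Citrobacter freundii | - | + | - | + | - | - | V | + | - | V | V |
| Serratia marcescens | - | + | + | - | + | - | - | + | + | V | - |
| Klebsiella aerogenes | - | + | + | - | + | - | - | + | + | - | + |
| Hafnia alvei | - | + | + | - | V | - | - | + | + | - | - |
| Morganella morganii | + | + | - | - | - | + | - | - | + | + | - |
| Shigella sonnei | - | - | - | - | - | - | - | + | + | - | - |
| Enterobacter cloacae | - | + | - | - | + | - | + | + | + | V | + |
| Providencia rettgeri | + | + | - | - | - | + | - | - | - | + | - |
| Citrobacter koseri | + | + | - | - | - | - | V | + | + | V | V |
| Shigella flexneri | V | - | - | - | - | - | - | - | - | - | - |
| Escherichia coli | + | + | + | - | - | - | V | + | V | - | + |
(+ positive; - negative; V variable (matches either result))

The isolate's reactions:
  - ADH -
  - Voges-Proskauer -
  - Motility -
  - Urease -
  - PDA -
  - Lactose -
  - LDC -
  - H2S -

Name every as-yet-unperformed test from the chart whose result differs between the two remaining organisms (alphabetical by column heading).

PDA -: excludes 5 organisms — 14 left.
Urease -: excludes Klebsiella oxytoca, Klebsiella pneumoniae, Yersinia enterocolitica — 11 left.
ADH -: excludes Enterobacter cloacae — 10 left.
H2S -: excludes Salmonella enterica, Edwardsiella tarda, Citrobacter freundii — 7 left.
Lactose -: excludes Klebsiella aerogenes, Escherichia coli — 5 left.
LDC -: excludes Serratia marcescens, Hafnia alvei — 3 left.
Voges-Proskauer -: all 3 remaining candidates are consistent.
Motility -: excludes Citrobacter koseri — 2 left.
Two candidates remain: Shigella flexneri and Shigella sonnei.
  Indole: V vs - — variable for at least one, does not separate.
  β-galactosidase: Shigella flexneri -, Shigella sonnei + — discriminates.
  ODC: Shigella flexneri -, Shigella sonnei + — discriminates.

ODC, β-galactosidase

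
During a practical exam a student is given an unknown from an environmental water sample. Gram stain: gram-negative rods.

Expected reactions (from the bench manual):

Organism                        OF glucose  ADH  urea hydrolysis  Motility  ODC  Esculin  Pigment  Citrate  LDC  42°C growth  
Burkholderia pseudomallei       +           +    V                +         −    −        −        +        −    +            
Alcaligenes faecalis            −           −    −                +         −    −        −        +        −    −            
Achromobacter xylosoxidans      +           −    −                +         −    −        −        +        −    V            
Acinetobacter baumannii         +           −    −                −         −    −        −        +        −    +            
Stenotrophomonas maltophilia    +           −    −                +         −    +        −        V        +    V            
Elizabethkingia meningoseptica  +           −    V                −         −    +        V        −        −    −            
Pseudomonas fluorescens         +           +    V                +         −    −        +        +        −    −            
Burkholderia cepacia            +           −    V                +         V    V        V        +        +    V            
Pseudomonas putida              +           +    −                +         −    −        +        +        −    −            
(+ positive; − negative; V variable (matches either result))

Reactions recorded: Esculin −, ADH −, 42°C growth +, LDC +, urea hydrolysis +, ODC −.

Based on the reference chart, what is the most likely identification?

Burkholderia cepacia

LDC +: excludes 7 organisms — 2 left.
urea hydrolysis +: excludes Stenotrophomonas maltophilia — 1 left.
Esculin −: the one remaining candidate is consistent.
ADH −: the one remaining candidate is consistent.
ODC −: the one remaining candidate is consistent.
42°C growth +: the one remaining candidate is consistent.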